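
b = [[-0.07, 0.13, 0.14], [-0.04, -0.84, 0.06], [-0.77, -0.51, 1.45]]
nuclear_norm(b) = 2.55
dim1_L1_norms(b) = [0.34, 0.94, 2.73]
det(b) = -0.00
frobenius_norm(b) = 1.93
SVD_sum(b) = [[-0.04,-0.04,0.08], [-0.17,-0.15,0.32], [-0.74,-0.66,1.40]] + [[-0.03, 0.17, 0.06], [0.13, -0.69, -0.26], [-0.03, 0.15, 0.06]] + [[0.00, -0.0, 0.0], [0.0, -0.00, 0.0], [-0.0, 0.00, -0.00]]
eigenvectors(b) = [[-0.10, -0.88, 0.2], [-0.03, 0.01, -0.97], [-0.99, -0.47, -0.15]]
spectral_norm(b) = 1.76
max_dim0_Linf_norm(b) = 1.45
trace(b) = 0.54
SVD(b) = [[-0.05,0.23,-0.97], [-0.22,-0.95,-0.21], [-0.97,0.20,0.1]] @ diag([1.7578865866354612, 0.7858307024112636, 0.0022035596084038736]) @ [[0.43,0.38,-0.82], [-0.17,0.92,0.34], [-0.88,0.01,-0.47]]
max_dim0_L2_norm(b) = 1.46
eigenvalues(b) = [1.36, 0.0, -0.82]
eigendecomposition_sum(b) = [[-0.08, -0.04, 0.14],[-0.02, -0.01, 0.04],[-0.77, -0.38, 1.45]] + [[0.0, 0.00, -0.0], [-0.00, -0.00, 0.00], [0.00, 0.00, -0.00]] + [[0.00,0.17,-0.00], [-0.02,-0.83,0.02], [-0.00,-0.13,0.00]]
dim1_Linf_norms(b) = [0.14, 0.84, 1.45]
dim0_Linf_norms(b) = [0.77, 0.84, 1.45]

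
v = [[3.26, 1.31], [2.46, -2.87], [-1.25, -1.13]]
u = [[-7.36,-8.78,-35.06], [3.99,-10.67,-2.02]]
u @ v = [[-1.77,55.17],[-10.72,38.13]]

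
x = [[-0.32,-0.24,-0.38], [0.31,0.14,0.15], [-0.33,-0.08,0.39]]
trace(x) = 0.21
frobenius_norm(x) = 0.84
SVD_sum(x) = [[-0.38, -0.23, -0.31], [0.25, 0.16, 0.21], [-0.03, -0.02, -0.03]] + [[0.05, 0.01, -0.07], [0.04, 0.01, -0.06], [-0.30, -0.05, 0.41]] + [[0.01, -0.02, 0.0], [0.01, -0.02, 0.0], [0.00, -0.01, 0.0]]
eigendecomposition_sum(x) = [[-0.52, -0.38, -0.22],[0.51, 0.37, 0.22],[-0.21, -0.15, -0.09]] + [[0.12,0.14,0.05],[-0.20,-0.23,-0.08],[0.05,0.06,0.02]] + [[0.08, -0.01, -0.21], [-0.00, 0.0, 0.01], [-0.17, 0.01, 0.46]]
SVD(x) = [[-0.83,-0.18,0.53], [0.55,-0.14,0.82], [-0.07,0.97,0.22]] @ diag([0.655144856542237, 0.5288598621633946, 0.033052430149189266]) @ [[0.70,0.43,0.57], [-0.59,-0.11,0.80], [0.41,-0.90,0.18]]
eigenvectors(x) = [[0.69, 0.51, -0.41], [-0.67, -0.83, 0.02], [0.28, 0.21, 0.91]]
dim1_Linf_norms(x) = [0.38, 0.31, 0.39]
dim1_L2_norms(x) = [0.55, 0.37, 0.52]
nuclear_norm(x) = 1.22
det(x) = 0.01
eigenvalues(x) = [-0.24, -0.09, 0.54]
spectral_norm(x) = 0.66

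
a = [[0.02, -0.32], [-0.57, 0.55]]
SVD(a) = [[-0.31, 0.95], [0.95, 0.31]] @ diag([0.8291358928950512, 0.20672124011123366]) @ [[-0.66,0.75], [-0.75,-0.66]]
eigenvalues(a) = [-0.22, 0.79]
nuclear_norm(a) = 1.04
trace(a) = 0.57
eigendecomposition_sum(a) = [[-0.17, -0.07], [-0.12, -0.05]] + [[0.19,-0.25], [-0.45,0.6]]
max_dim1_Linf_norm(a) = 0.57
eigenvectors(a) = [[-0.80, 0.38], [-0.60, -0.92]]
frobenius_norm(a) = 0.85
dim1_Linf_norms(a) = [0.32, 0.57]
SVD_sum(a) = [[0.17, -0.19], [-0.52, 0.59]] + [[-0.15, -0.13], [-0.05, -0.04]]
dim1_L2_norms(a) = [0.32, 0.79]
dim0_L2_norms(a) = [0.57, 0.64]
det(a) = -0.17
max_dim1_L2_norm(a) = 0.79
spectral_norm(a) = 0.83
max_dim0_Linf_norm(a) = 0.57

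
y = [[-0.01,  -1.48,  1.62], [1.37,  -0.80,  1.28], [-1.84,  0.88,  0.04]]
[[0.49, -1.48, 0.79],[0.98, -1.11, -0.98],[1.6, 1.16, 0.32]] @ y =[[-3.49, 1.15, -1.07],[0.27, -1.42, 0.13],[0.98, -3.01, 4.09]]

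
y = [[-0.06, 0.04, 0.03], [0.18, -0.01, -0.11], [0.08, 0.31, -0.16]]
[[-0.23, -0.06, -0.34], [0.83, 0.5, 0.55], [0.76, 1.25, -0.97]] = y @[[4.58, 1.21, 1.59],[1.20, 2.31, -4.54],[-0.15, -2.74, -1.95]]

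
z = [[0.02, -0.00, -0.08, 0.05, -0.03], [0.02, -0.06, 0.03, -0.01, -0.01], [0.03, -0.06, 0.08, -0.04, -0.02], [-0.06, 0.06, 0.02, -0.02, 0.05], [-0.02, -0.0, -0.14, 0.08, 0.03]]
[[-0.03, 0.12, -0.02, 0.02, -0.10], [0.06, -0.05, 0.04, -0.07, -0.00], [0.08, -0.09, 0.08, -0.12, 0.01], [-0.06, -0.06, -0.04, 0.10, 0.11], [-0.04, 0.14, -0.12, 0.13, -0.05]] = z @ [[1.66, 1.46, -0.95, -1.00, -0.89], [-0.60, 0.7, -0.38, 0.38, -0.03], [-0.00, -0.90, 0.72, -1.08, 0.92], [-0.53, 0.43, 0.11, -0.66, 0.46], [1.27, 0.22, -1.63, 0.45, 0.92]]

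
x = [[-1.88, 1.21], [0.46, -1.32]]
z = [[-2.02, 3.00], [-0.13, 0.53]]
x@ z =[[3.64, -5.00],[-0.76, 0.68]]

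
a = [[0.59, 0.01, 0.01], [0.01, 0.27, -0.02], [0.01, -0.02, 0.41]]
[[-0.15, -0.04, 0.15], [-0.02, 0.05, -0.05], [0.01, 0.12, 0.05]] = a @ [[-0.25, -0.07, 0.25], [-0.06, 0.2, -0.18], [0.02, 0.31, 0.11]]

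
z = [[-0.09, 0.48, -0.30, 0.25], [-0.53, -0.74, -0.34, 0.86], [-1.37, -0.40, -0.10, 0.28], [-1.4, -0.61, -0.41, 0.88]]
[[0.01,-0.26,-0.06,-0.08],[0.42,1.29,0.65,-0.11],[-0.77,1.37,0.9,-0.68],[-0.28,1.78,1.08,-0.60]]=z @ [[0.8, -0.69, -0.54, 0.54], [-0.38, -0.72, -0.29, 0.03], [-0.51, 0.47, 0.07, 0.54], [0.45, 0.64, 0.2, 0.45]]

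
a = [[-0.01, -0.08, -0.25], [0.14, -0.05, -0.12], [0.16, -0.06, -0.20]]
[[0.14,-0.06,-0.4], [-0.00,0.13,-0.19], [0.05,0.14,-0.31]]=a@[[-0.40, 1.13, 0.04], [1.0, 0.78, 0.32], [-0.88, -0.05, 1.48]]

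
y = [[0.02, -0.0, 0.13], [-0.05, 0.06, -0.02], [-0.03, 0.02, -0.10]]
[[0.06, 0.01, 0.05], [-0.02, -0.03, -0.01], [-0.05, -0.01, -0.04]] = y @[[-0.27, 0.48, -0.35], [-0.44, -0.11, -0.24], [0.49, -0.02, 0.43]]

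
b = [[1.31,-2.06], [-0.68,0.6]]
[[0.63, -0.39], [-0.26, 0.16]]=b@[[0.26, -0.14],[-0.14, 0.10]]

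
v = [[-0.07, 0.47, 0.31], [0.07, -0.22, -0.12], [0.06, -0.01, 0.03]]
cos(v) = [[0.97, 0.07, 0.03], [0.01, 0.96, -0.02], [0.00, -0.01, 0.99]]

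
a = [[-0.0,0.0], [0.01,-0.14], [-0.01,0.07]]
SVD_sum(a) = [[0.00, -0.00], [0.01, -0.14], [-0.01, 0.07]] + [[-0.00, -0.00], [-0.00, -0.0], [-0.00, -0.00]]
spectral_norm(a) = 0.16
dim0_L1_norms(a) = [0.02, 0.21]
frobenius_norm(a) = 0.16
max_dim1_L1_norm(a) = 0.15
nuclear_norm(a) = 0.16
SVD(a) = [[-0.00, 0.00], [-0.89, 0.45], [0.45, 0.89]] @ diag([0.1570991597193863, 0.004455784494648821]) @ [[-0.09, 1.0], [-1.0, -0.09]]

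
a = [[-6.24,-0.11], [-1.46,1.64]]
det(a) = -10.39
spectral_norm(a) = 6.41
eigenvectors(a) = [[-0.98, 0.01], [-0.18, -1.0]]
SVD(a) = [[-0.97, -0.24], [-0.24, 0.97]] @ diag([6.414443442843605, 1.6204367678378218]) @ [[1.0, -0.04], [0.04, 1.00]]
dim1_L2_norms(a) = [6.24, 2.2]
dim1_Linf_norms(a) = [6.24, 1.64]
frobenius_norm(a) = 6.62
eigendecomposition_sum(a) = [[-6.24, -0.09], [-1.15, -0.02]] + [[0.00, -0.02], [-0.31, 1.66]]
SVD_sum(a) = [[-6.22, 0.28], [-1.53, 0.07]] + [[-0.02, -0.39], [0.07, 1.57]]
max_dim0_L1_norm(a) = 7.7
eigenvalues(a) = [-6.26, 1.66]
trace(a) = -4.60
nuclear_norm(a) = 8.03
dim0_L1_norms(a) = [7.7, 1.75]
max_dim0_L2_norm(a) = 6.41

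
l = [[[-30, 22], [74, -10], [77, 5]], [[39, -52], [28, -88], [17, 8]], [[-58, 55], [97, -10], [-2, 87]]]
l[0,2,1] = 5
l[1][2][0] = 17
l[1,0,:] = [39, -52]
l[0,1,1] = -10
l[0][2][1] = 5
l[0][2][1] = 5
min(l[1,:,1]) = -88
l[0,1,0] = 74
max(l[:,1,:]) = 97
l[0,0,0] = -30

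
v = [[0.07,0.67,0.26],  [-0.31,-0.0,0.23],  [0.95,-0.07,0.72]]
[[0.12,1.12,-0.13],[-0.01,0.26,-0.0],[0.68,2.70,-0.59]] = v@ [[0.36, 1.01, -0.3],[-0.03, 0.61, -0.0],[0.46, 2.48, -0.42]]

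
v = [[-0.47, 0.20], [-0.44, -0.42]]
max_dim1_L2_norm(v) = 0.61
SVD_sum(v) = [[-0.34, -0.13], [-0.52, -0.2]] + [[-0.13, 0.33], [0.08, -0.22]]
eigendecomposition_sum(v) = [[-0.24+0.13j, (0.1+0.15j)], [(-0.22-0.33j), (-0.21+0.17j)]] + [[-0.24-0.13j, (0.1-0.15j)], [-0.22+0.33j, -0.21-0.17j]]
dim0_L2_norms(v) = [0.64, 0.47]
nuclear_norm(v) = 1.10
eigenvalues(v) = [(-0.44+0.3j), (-0.44-0.3j)]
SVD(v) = [[-0.54, -0.84], [-0.84, 0.54]] @ diag([0.6706868970625284, 0.4255338836199032]) @ [[0.93, 0.36], [0.36, -0.93]]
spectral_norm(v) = 0.67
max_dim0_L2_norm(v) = 0.64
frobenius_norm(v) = 0.79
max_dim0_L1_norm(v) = 0.91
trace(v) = -0.89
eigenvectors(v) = [[-0.05+0.56j,  -0.05-0.56j],[(-0.83+0j),  -0.83-0.00j]]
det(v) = 0.29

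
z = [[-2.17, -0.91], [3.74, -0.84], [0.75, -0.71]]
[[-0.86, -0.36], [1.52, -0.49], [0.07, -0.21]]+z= [[-3.03, -1.27], [5.26, -1.33], [0.82, -0.92]]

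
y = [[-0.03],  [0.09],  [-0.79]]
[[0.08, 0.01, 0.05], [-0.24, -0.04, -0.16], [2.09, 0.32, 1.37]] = y @[[-2.65, -0.40, -1.74]]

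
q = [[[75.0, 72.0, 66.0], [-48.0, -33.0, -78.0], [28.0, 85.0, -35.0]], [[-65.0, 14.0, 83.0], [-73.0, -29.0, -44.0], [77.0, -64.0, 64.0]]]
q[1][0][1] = 14.0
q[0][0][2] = 66.0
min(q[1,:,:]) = -73.0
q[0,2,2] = -35.0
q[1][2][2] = 64.0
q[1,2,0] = 77.0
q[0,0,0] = 75.0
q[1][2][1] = -64.0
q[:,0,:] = [[75.0, 72.0, 66.0], [-65.0, 14.0, 83.0]]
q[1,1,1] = -29.0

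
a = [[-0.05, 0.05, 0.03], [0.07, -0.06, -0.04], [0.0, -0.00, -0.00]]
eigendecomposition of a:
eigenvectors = [[0.68,-0.61,0.37], [0.74,0.79,-0.18], [0.00,0.0,0.91]]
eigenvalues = [0.0, -0.11, -0.0]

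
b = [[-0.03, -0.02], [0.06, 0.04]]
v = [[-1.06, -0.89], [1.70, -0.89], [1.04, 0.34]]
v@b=[[-0.02,-0.01],[-0.10,-0.07],[-0.01,-0.01]]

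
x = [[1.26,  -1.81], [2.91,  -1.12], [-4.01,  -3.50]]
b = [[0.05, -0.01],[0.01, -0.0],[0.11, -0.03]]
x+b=[[1.31, -1.82], [2.92, -1.12], [-3.9, -3.53]]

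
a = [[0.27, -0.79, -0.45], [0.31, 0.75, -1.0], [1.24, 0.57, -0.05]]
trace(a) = 0.97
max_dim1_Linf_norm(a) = 1.24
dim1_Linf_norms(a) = [0.79, 1.0, 1.24]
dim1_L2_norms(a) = [0.95, 1.29, 1.37]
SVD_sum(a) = [[-0.07, -0.06, 0.04], [0.74, 0.64, -0.44], [0.83, 0.73, -0.5]] + [[-0.13, -0.26, -0.6], [-0.11, -0.21, -0.48], [0.08, 0.17, 0.38]] + [[0.47,-0.47,0.10],[-0.32,0.32,-0.07],[0.32,-0.32,0.07]]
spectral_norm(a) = 1.62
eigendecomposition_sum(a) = [[(-0.02+0.42j), (-0.19+0.27j), -0.36-0.18j],[(0.34+0.23j), 0.13+0.30j, -0.34+0.21j],[0.53-0.11j, (0.4+0.15j), -0.10+0.52j]] + [[-0.02-0.42j, -0.19-0.27j, -0.36+0.18j],  [0.34-0.23j, (0.13-0.3j), (-0.34-0.21j)],  [0.53+0.11j, (0.4-0.15j), (-0.1-0.52j)]] + [[(0.31-0j),-0.42+0.00j,0.28+0.00j], [(-0.37+0j),0.50-0.00j,-0.33-0.00j], [(0.17-0j),(-0.23+0j),0.15+0.00j]]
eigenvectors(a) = [[0.13-0.50j, (0.13+0.5j), (0.61+0j)], [-0.35-0.37j, -0.35+0.37j, (-0.72+0j)], [-0.68+0.00j, -0.68-0.00j, 0.34+0.00j]]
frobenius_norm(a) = 2.10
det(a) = 1.45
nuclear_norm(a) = 3.51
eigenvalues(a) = [(0.01+1.23j), (0.01-1.23j), (0.96+0j)]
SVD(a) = [[0.06, -0.70, -0.72], [-0.66, -0.57, 0.49], [-0.75, 0.44, -0.5]] @ diag([1.6237748911902592, 0.9544363293631752, 0.9356849875528686]) @ [[-0.69, -0.60, 0.41],[0.2, 0.4, 0.9],[-0.7, 0.70, -0.15]]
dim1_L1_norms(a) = [1.51, 2.06, 1.86]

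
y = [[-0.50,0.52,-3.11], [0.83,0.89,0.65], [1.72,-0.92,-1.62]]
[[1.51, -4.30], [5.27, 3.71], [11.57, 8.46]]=y @ [[6.13, 4.94], [1.14, -0.77], [-1.28, 0.46]]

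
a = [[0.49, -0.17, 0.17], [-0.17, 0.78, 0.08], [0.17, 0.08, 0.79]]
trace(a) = 2.06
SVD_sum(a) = [[0.07, 0.07, 0.22], [0.07, 0.07, 0.23], [0.22, 0.23, 0.73]] + [[0.19, -0.35, 0.05],[-0.35, 0.66, -0.10],[0.05, -0.1, 0.01]] + [[0.24, 0.11, -0.11], [0.11, 0.05, -0.05], [-0.11, -0.05, 0.05]]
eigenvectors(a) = [[-0.84, -0.46, 0.28], [-0.39, 0.88, 0.29], [0.38, -0.13, 0.92]]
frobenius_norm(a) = 1.27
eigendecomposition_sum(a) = [[0.24, 0.11, -0.11], [0.11, 0.05, -0.05], [-0.11, -0.05, 0.05]] + [[0.19, -0.35, 0.05], [-0.35, 0.66, -0.10], [0.05, -0.10, 0.01]] + [[0.07, 0.07, 0.22], [0.07, 0.07, 0.23], [0.22, 0.23, 0.73]]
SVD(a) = [[0.28, -0.46, -0.84], [0.29, 0.88, -0.39], [0.92, -0.13, 0.38]] @ diag([0.8676172108481592, 0.8582524728642648, 0.3341303162875763]) @ [[0.28, 0.29, 0.92], [-0.46, 0.88, -0.13], [-0.84, -0.39, 0.38]]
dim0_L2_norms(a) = [0.55, 0.8, 0.81]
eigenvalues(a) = [0.33, 0.86, 0.87]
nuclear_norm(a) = 2.06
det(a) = 0.25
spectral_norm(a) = 0.87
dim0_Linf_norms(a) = [0.49, 0.78, 0.79]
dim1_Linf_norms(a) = [0.49, 0.78, 0.79]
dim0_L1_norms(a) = [0.83, 1.03, 1.04]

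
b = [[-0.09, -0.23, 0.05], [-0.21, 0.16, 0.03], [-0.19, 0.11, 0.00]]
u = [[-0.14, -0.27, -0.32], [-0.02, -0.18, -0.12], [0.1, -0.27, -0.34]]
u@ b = [[0.13, -0.05, -0.02], [0.06, -0.04, -0.01], [0.11, -0.1, -0.0]]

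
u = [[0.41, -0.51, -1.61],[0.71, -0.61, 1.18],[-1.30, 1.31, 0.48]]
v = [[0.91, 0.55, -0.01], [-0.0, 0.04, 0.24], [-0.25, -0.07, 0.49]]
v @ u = [[0.78,-0.81,-0.82], [-0.28,0.29,0.16], [-0.79,0.81,0.56]]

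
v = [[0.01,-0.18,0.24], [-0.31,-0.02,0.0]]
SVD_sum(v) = [[-0.02, -0.0, 0.00], [-0.31, -0.03, 0.02]] + [[0.03, -0.18, 0.24], [-0.0, 0.01, -0.02]]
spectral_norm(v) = 0.31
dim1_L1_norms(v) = [0.43, 0.33]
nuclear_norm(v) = 0.61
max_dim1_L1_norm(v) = 0.43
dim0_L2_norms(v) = [0.31, 0.18, 0.24]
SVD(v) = [[0.08, 1.0], [1.00, -0.08]] @ diag([0.3107069792395084, 0.30010193776758537]) @ [[-0.99, -0.11, 0.06], [0.11, -0.59, 0.8]]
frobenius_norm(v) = 0.43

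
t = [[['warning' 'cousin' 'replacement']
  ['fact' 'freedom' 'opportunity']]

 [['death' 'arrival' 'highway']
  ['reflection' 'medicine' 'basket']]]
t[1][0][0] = 'death'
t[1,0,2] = 'highway'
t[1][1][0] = 'reflection'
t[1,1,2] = 'basket'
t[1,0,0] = 'death'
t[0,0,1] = 'cousin'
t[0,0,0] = 'warning'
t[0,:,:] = [['warning', 'cousin', 'replacement'], ['fact', 'freedom', 'opportunity']]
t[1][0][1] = 'arrival'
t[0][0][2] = 'replacement'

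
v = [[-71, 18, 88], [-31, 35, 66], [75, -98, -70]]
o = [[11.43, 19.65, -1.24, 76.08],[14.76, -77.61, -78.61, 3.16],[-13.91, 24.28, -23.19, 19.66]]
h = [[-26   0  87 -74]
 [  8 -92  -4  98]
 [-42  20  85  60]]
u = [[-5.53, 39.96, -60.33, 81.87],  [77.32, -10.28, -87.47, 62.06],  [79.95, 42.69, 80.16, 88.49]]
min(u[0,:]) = -60.33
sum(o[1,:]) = -138.3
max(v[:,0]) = 75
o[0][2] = -1.24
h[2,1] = 20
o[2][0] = -13.91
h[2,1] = 20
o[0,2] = -1.24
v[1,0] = -31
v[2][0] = 75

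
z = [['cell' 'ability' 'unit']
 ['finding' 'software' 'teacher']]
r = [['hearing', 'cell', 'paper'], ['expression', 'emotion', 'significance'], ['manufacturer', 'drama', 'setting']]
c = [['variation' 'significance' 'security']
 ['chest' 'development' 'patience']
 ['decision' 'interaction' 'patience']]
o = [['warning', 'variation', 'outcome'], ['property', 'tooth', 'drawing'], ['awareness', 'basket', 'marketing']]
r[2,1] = 'drama'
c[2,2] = 'patience'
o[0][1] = 'variation'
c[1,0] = 'chest'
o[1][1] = 'tooth'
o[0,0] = 'warning'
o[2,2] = 'marketing'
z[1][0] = 'finding'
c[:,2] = ['security', 'patience', 'patience']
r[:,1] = ['cell', 'emotion', 'drama']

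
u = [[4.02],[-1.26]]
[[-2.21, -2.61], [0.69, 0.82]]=u @ [[-0.55,-0.65]]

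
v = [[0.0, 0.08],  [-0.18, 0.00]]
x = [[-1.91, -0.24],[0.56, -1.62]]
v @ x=[[0.04, -0.13], [0.34, 0.04]]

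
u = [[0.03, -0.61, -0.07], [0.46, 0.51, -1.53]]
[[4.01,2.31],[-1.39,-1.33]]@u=[[1.18, -1.27, -3.82],[-0.65, 0.17, 2.13]]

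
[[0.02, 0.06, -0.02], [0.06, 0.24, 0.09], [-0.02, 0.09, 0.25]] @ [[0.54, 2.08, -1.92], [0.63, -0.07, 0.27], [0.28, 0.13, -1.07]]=[[0.04,0.03,-0.00], [0.21,0.12,-0.15], [0.12,-0.02,-0.2]]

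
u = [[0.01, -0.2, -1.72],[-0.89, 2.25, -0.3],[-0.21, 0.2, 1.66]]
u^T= [[0.01, -0.89, -0.21], [-0.2, 2.25, 0.20], [-1.72, -0.3, 1.66]]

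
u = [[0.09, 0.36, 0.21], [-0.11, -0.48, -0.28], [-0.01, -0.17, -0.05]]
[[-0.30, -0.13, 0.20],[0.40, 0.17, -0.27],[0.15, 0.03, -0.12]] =u @ [[0.60, -0.47, -0.15], [-0.88, -0.0, 0.78], [-0.17, -0.41, -0.32]]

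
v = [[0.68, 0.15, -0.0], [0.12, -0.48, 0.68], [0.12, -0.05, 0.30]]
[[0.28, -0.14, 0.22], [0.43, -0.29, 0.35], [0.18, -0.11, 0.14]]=v @ [[0.47, -0.25, 0.37], [-0.25, 0.23, -0.22], [0.37, -0.22, 0.29]]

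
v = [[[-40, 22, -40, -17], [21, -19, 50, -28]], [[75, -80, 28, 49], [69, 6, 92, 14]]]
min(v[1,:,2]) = 28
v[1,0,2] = 28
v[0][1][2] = 50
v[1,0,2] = 28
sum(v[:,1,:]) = 205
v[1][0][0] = 75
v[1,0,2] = 28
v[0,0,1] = 22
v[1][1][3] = 14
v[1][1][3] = 14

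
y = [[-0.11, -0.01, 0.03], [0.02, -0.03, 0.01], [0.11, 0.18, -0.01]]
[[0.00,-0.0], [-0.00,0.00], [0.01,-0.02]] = y @ [[-0.06,0.02], [0.1,-0.10], [-0.03,0.0]]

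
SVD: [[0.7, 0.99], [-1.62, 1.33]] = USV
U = [[0.06, 1.00], [1.00, -0.06]]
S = [2.1, 1.21]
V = [[-0.75, 0.66],[0.66, 0.75]]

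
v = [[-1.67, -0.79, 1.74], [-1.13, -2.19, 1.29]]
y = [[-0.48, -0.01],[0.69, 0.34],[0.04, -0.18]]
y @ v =[[0.81,0.40,-0.85], [-1.54,-1.29,1.64], [0.14,0.36,-0.16]]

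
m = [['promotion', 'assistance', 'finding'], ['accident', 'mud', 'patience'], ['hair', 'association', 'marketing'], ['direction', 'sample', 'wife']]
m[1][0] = 'accident'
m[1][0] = 'accident'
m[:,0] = ['promotion', 'accident', 'hair', 'direction']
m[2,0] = 'hair'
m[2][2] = 'marketing'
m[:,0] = ['promotion', 'accident', 'hair', 'direction']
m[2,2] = 'marketing'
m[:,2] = ['finding', 'patience', 'marketing', 'wife']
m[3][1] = 'sample'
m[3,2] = 'wife'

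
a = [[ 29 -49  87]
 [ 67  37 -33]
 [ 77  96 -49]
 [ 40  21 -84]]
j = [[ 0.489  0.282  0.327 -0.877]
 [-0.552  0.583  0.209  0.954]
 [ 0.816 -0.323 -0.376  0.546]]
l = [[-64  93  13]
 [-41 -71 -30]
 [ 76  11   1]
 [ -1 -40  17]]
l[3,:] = [-1, -40, 17]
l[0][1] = 93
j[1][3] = 0.954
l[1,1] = -71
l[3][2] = 17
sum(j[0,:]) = 0.22099999999999986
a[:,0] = [29, 67, 77, 40]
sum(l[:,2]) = 1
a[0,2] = 87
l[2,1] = 11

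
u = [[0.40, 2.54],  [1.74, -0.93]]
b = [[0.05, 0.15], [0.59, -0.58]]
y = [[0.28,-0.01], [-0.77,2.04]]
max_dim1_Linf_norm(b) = 0.59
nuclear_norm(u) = 4.48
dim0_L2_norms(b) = [0.59, 0.6]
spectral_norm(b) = 0.83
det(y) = 0.56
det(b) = -0.12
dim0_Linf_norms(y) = [0.77, 2.04]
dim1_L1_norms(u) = [2.94, 2.67]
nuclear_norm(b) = 0.97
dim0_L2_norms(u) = [1.79, 2.7]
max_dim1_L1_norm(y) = 2.81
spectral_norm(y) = 2.18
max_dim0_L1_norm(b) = 0.73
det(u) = -4.79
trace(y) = 2.32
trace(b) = -0.53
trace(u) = -0.53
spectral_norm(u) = 2.72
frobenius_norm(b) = 0.84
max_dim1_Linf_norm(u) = 2.54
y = b @ u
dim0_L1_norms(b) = [0.64, 0.73]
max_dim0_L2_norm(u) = 2.7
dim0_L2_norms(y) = [0.82, 2.04]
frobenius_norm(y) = 2.20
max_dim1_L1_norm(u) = 2.94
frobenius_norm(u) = 3.24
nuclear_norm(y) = 2.44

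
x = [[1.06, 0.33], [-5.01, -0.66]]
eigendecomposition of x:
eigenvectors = [[(0.17+0.18j), 0.17-0.18j],[(-0.97+0j), (-0.97-0j)]]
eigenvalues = [(0.2+0.96j), (0.2-0.96j)]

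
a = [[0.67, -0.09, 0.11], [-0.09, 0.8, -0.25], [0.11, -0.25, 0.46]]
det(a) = 0.196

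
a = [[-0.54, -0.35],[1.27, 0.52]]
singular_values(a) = [1.51, 0.11]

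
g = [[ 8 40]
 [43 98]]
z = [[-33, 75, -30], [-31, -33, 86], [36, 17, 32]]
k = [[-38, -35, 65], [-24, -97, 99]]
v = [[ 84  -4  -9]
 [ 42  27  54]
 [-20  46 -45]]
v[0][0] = 84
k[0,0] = -38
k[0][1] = -35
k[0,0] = -38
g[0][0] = 8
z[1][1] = -33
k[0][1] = -35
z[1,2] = 86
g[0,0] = 8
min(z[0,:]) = -33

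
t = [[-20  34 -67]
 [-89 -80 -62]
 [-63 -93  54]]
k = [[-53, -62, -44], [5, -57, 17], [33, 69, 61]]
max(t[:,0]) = -20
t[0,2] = -67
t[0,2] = -67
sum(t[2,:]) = -102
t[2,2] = 54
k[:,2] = [-44, 17, 61]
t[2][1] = -93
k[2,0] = 33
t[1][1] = -80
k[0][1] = -62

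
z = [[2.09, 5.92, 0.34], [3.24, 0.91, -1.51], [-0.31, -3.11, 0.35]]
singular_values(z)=[7.26, 3.13, 0.72]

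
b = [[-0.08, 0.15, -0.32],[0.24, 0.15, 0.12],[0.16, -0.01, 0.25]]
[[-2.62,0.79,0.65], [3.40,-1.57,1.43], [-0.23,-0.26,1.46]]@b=[[0.50, -0.28, 1.10], [-0.42, 0.26, -0.92], [0.19, -0.09, 0.41]]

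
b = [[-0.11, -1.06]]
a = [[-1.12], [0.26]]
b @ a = [[-0.15]]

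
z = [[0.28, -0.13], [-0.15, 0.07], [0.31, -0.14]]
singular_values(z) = [0.49, 0.0]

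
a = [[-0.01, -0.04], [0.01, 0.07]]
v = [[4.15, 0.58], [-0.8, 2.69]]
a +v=[[4.14, 0.54], [-0.79, 2.76]]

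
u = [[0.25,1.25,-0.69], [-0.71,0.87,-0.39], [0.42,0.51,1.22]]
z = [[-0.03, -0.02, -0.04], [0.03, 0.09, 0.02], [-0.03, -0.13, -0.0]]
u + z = [[0.22,1.23,-0.73], [-0.68,0.96,-0.37], [0.39,0.38,1.22]]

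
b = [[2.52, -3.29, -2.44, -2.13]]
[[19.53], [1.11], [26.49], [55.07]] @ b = [[49.22, -64.25, -47.65, -41.6], [2.8, -3.65, -2.71, -2.36], [66.75, -87.15, -64.64, -56.42], [138.78, -181.18, -134.37, -117.30]]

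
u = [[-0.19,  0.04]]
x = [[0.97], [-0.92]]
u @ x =[[-0.22]]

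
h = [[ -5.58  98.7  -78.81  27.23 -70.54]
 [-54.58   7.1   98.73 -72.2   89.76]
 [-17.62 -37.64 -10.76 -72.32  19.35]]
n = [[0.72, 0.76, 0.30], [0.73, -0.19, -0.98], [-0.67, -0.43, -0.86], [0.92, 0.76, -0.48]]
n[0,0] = 0.722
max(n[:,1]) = 0.765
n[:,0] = [0.722, 0.73, -0.672, 0.918]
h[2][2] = -10.76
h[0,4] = -70.54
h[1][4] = 89.76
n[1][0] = 0.73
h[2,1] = -37.64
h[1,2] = 98.73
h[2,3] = -72.32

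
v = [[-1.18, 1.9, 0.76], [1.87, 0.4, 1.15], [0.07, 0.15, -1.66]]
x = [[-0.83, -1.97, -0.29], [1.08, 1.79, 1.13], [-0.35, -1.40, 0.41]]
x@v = [[-2.72,  -2.41,  -2.41], [2.15,  2.94,  1.00], [-2.18,  -1.16,  -2.56]]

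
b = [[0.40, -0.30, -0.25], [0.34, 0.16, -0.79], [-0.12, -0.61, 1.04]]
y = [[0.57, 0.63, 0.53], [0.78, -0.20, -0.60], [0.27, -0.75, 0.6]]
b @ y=[[-0.07, 0.50, 0.24], [0.11, 0.77, -0.39], [-0.26, -0.73, 0.93]]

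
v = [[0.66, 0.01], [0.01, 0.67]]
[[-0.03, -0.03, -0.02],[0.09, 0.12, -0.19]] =v @ [[-0.04, -0.05, -0.02], [0.13, 0.18, -0.28]]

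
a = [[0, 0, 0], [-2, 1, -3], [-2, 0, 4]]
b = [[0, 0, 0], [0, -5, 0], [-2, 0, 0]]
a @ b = [[0, 0, 0], [6, -5, 0], [-8, 0, 0]]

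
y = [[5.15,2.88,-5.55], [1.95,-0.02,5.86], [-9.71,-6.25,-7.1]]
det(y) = 134.07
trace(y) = -1.97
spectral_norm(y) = 14.43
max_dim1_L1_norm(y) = 23.06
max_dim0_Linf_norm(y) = 9.71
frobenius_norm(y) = 16.96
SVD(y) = [[-0.14, 0.89, 0.44], [-0.32, -0.46, 0.83], [0.94, -0.02, 0.34]] @ diag([14.430922943057762, 8.84096826758972, 1.0508297212207145]) @ [[-0.72,-0.43,-0.54], [0.44,0.31,-0.84], [0.53,-0.85,-0.03]]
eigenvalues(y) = [7.82, -7.51, -2.28]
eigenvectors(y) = [[0.86, 0.43, -0.47], [-0.16, -0.62, 0.87], [-0.49, 0.65, -0.18]]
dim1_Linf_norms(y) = [5.55, 5.86, 9.71]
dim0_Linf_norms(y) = [9.71, 6.25, 7.1]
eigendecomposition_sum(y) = [[7.76, 3.92, -1.34], [-1.40, -0.71, 0.24], [-4.46, -2.25, 0.77]] + [[-3.72, -3.14, -5.48], [5.41, 4.57, 7.97], [-5.67, -4.80, -8.36]] + [[1.11, 2.1, 1.28], [-2.06, -3.88, -2.36], [0.42, 0.8, 0.49]]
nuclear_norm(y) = 24.32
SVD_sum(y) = [[1.45, 0.87, 1.07], [3.29, 1.97, 2.44], [-9.81, -5.88, -7.27]] + [[3.46,2.41,-6.61], [-1.80,-1.26,3.45], [-0.10,-0.07,0.18]] + [[0.25,-0.39,-0.01], [0.46,-0.74,-0.03], [0.19,-0.31,-0.01]]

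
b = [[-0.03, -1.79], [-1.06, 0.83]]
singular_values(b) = [2.03, 0.95]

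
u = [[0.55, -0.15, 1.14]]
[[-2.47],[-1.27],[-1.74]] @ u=[[-1.36, 0.37, -2.82], [-0.70, 0.19, -1.45], [-0.96, 0.26, -1.98]]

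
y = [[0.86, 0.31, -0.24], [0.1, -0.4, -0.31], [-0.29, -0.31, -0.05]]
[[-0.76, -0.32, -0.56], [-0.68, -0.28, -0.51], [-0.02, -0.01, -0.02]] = y @ [[0.01, 0.0, 0.01], [-0.38, -0.16, -0.28], [2.7, 1.12, 2.01]]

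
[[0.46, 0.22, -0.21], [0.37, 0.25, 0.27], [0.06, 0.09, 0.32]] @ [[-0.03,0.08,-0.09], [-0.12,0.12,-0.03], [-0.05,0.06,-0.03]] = [[-0.03,0.05,-0.04], [-0.05,0.08,-0.05], [-0.03,0.03,-0.02]]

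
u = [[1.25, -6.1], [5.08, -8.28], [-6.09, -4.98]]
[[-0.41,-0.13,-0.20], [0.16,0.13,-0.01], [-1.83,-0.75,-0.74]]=u@ [[0.21, 0.09, 0.08], [0.11, 0.04, 0.05]]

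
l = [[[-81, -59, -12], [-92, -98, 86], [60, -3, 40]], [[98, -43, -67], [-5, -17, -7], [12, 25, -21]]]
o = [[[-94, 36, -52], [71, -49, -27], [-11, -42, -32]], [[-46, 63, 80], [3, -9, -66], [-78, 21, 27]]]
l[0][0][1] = -59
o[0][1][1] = -49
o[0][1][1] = -49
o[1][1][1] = -9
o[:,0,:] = [[-94, 36, -52], [-46, 63, 80]]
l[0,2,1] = -3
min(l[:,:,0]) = -92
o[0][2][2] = -32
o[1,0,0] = -46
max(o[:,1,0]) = 71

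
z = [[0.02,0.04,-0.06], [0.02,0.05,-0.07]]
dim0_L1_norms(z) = [0.04, 0.09, 0.13]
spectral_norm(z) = 0.12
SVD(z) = [[-0.65, -0.76], [-0.76, 0.65]] @ diag([0.11571965599382, 0.0029935291333070945]) @ [[-0.24, -0.55, 0.80],[-0.78, 0.6, 0.18]]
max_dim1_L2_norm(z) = 0.09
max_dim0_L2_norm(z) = 0.09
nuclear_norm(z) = 0.12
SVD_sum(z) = [[0.02, 0.04, -0.06], [0.02, 0.05, -0.07]] + [[0.0,-0.00,-0.0], [-0.0,0.0,0.0]]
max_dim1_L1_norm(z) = 0.14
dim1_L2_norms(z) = [0.07, 0.09]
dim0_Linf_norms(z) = [0.02, 0.05, 0.07]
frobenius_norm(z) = 0.12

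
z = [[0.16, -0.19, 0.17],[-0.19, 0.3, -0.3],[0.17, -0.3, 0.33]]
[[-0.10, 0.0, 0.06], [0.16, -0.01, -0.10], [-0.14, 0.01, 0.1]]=z@[[0.31,0.01,-0.09], [1.52,0.06,-0.37], [0.79,0.08,0.01]]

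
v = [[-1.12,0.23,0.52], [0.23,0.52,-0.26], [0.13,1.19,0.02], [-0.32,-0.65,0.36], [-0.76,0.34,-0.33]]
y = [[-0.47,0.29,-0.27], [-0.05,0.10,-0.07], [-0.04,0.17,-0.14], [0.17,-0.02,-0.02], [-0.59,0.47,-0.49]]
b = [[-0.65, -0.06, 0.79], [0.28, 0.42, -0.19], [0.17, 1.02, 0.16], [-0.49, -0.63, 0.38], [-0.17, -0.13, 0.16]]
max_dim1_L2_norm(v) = 1.26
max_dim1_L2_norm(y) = 0.9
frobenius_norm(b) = 1.81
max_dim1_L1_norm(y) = 1.55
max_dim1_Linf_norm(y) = 0.59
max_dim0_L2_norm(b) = 1.28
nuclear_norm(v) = 3.60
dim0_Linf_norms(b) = [0.65, 1.02, 0.79]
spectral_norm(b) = 1.50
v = b + y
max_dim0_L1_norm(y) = 1.32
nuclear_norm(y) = 1.36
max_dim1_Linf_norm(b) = 1.02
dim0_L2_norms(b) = [0.89, 1.28, 0.93]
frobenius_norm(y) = 1.13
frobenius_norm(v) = 2.20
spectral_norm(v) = 1.54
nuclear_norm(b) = 2.52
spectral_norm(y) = 1.12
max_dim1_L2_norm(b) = 1.05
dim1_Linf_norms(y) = [0.47, 0.1, 0.17, 0.17, 0.59]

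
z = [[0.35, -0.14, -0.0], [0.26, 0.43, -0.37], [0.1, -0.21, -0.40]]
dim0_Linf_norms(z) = [0.35, 0.43, 0.4]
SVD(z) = [[-0.18,0.51,-0.84], [-0.90,-0.43,-0.07], [-0.40,0.74,0.54]] @ diag([0.6578428831232561, 0.4578049623434944, 0.32133682885370235]) @ [[-0.51, -0.42, 0.75], [0.31, -0.9, -0.3], [-0.8, -0.08, -0.59]]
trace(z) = 0.38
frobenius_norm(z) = 0.86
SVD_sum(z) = [[0.06,0.05,-0.09], [0.30,0.25,-0.44], [0.13,0.11,-0.20]] + [[0.07, -0.21, -0.07], [-0.06, 0.18, 0.06], [0.1, -0.31, -0.1]] + [[0.22, 0.02, 0.16], [0.02, 0.00, 0.01], [-0.14, -0.01, -0.10]]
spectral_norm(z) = 0.66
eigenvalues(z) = [(0.43+0.14j), (0.43-0.14j), (-0.48+0j)]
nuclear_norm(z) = 1.44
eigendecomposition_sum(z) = [[0.17+0.20j,-0.07+0.19j,0.01-0.09j], [0.11-0.29j,0.23-0.04j,(-0.1+0.03j)], [0.01+0.10j,-0.06+0.04j,(0.02-0.02j)]] + [[0.17-0.20j,-0.07-0.19j,0.01+0.09j], [(0.11+0.29j),0.23+0.04j,(-0.1-0.03j)], [(0.01-0.1j),-0.06-0.04j,(0.02+0.02j)]] + [[0.01-0.00j, -0.01+0.00j, (-0.03-0j)], [0.03-0.00j, -0.04+0.00j, (-0.17-0j)], [0.08-0.00j, -0.09+0.00j, -0.45-0.00j]]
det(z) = -0.10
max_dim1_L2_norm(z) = 0.62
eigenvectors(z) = [[0.30-0.56j, (0.3+0.56j), 0.06+0.00j], [-0.74+0.00j, -0.74-0.00j, (0.36+0j)], [0.21-0.10j, 0.21+0.10j, (0.93+0j)]]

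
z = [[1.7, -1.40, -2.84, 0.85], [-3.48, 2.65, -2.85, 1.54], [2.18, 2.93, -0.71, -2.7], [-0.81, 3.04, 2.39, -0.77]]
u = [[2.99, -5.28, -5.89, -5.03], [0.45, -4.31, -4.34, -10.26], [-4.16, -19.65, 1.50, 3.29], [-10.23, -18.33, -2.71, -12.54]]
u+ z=[[4.69, -6.68, -8.73, -4.18], [-3.03, -1.66, -7.19, -8.72], [-1.98, -16.72, 0.79, 0.59], [-11.04, -15.29, -0.32, -13.31]]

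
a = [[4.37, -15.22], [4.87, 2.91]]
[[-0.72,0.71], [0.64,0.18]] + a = [[3.65, -14.51], [5.51, 3.09]]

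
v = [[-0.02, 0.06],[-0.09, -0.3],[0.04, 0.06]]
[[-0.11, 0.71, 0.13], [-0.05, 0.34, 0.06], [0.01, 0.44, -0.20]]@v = [[-0.06, -0.21], [-0.03, -0.1], [-0.05, -0.14]]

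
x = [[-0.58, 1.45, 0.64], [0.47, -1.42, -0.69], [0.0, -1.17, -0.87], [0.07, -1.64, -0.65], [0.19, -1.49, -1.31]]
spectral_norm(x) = 3.77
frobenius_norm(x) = 3.84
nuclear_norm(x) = 4.80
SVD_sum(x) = [[-0.26, 1.4, 0.82], [0.25, -1.39, -0.81], [0.22, -1.22, -0.72], [0.27, -1.48, -0.87], [0.30, -1.67, -0.98]] + [[-0.23, 0.10, -0.25], [0.16, -0.07, 0.17], [-0.18, 0.08, -0.19], [0.04, -0.02, 0.05], [-0.23, 0.10, -0.25]] + [[-0.09, -0.05, 0.06], [0.06, 0.04, -0.04], [-0.05, -0.03, 0.03], [-0.24, -0.14, 0.17], [0.12, 0.07, -0.08]]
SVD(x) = [[-0.44,0.57,0.31], [0.43,-0.38,-0.21], [0.38,0.43,0.16], [0.46,-0.11,0.82], [0.52,0.58,-0.41]] @ diag([3.7721547548064063, 0.621333339585105, 0.40223548688727095]) @ [[0.16, -0.85, -0.50],  [-0.66, 0.29, -0.7],  [-0.74, -0.44, 0.51]]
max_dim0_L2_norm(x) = 3.22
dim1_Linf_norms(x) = [1.45, 1.42, 1.17, 1.64, 1.49]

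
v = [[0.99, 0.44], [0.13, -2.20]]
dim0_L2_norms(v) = [1.0, 2.24]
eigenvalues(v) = [1.01, -2.22]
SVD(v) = [[-0.21, 0.98],[0.98, 0.21]] @ diag([2.244802155035384, 0.9957224938447938]) @ [[-0.04, -1.0], [1.00, -0.04]]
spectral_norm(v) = 2.24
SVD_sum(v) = [[0.02, 0.48], [-0.08, -2.19]] + [[0.97, -0.04],[0.21, -0.01]]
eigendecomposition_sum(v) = [[1.0, 0.14], [0.04, 0.01]] + [[-0.01, 0.30], [0.09, -2.21]]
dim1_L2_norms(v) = [1.08, 2.2]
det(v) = -2.24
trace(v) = -1.21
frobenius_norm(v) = 2.46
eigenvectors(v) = [[1.00, -0.14], [0.04, 0.99]]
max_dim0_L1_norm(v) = 2.64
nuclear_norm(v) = 3.24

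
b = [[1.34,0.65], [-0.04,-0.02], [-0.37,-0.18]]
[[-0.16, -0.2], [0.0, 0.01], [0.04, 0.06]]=b@ [[-0.07, -0.11], [-0.1, -0.08]]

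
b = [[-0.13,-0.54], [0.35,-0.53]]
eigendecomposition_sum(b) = [[-0.06+0.28j, (-0.27-0.23j)],[0.17+0.15j, (-0.26+0.11j)]] + [[(-0.06-0.28j),-0.27+0.23j], [(0.17-0.15j),(-0.26-0.11j)]]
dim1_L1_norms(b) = [0.67, 0.88]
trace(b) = -0.66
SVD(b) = [[0.64, 0.77], [0.77, -0.64]] @ diag([0.7754240209389807, 0.3325922244292901]) @ [[0.24, -0.97], [-0.97, -0.24]]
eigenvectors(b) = [[0.78+0.00j, 0.78-0.00j], [(0.29-0.56j), (0.29+0.56j)]]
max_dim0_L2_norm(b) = 0.76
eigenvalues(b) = [(-0.33+0.39j), (-0.33-0.39j)]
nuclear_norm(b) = 1.11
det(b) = 0.26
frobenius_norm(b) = 0.84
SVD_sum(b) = [[0.12, -0.48], [0.15, -0.58]] + [[-0.25, -0.06], [0.20, 0.05]]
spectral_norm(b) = 0.78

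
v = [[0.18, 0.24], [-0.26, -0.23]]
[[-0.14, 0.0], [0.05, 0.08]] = v @ [[0.99, -0.9],  [-1.33, 0.69]]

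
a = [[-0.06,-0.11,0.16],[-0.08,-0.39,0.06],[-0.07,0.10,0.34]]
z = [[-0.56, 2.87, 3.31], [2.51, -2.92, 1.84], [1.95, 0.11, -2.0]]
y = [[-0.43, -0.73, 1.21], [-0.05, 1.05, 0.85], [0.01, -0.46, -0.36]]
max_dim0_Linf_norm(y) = 1.21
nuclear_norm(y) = 2.95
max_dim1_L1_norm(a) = 0.53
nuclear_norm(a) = 0.82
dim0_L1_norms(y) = [0.49, 2.24, 2.42]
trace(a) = -0.11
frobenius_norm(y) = 2.09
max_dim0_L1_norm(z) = 7.15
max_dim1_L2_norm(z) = 4.42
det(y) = 0.02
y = z @ a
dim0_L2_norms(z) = [3.23, 4.1, 4.28]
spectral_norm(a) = 0.43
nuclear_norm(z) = 11.09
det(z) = 41.31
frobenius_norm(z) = 6.75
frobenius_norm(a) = 0.58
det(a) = 0.00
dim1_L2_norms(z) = [4.42, 4.27, 2.8]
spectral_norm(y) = 1.57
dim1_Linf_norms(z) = [3.31, 2.92, 2.0]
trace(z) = -5.48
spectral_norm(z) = 5.01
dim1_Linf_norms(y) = [1.21, 1.05, 0.46]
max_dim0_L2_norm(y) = 1.52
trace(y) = 0.26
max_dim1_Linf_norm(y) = 1.21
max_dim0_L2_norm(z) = 4.28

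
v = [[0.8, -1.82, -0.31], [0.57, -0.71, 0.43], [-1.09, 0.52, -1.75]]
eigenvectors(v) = [[-0.11, -0.84, 0.82], [-0.32, -0.37, 0.43], [0.94, 0.38, -0.38]]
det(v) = 0.00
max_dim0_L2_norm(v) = 2.02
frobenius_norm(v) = 3.10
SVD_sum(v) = [[0.88, -1.04, 0.72], [0.57, -0.68, 0.47], [-1.02, 1.21, -0.84]] + [[-0.08, -0.78, -1.03], [-0.0, -0.03, -0.04], [-0.07, -0.69, -0.91]] + [[0.00, 0.00, -0.00], [-0.0, -0.00, 0.0], [-0.00, -0.00, 0.00]]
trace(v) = -1.66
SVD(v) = [[-0.60, 0.75, -0.28], [-0.39, 0.03, 0.92], [0.70, 0.66, 0.28]] @ diag([2.5675591416474255, 1.7294623520593562, 0.00016417081713760053]) @ [[-0.57, 0.67, -0.47], [-0.06, -0.6, -0.8], [-0.82, -0.43, 0.38]]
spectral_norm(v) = 2.57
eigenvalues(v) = [-1.8, 0.14, -0.0]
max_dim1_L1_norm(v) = 3.36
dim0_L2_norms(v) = [1.47, 2.02, 1.83]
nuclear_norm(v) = 4.30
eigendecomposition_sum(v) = [[0.09, 0.04, 0.23], [0.26, 0.11, 0.67], [-0.77, -0.33, -2.00]] + [[0.7, -1.82, -0.53], [0.31, -0.80, -0.23], [-0.32, 0.83, 0.24]] + [[0.01, -0.04, -0.01],  [0.01, -0.02, -0.01],  [-0.01, 0.02, 0.01]]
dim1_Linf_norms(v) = [1.82, 0.71, 1.75]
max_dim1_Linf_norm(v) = 1.82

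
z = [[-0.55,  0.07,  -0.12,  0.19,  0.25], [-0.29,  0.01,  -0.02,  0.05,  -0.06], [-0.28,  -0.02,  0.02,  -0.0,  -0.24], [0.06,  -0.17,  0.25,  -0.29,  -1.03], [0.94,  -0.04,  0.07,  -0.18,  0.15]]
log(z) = [[(-2.14+3.03j), 0.06+0.63j, 0.55-0.17j, (-0.83-0.02j), -1.01+0.09j], [(0.16+1.65j), (-6.17+0.32j), (0.55+0.65j), (-0.08+0.12j), -1.49+0.71j], [-1.29+1.92j, (0.34-0.09j), (-5.09+2.98j), 0.32+0.04j, -1.90+1.85j], [-8.66+4.29j, (2.34+3.78j), (-0.44-1.52j), -3.29+3.12j, -3.46+5.39j], [(1.24-3j), 0.32-0.74j, (-1.09+0.51j), (0.92-0.04j), 0.05-0.02j]]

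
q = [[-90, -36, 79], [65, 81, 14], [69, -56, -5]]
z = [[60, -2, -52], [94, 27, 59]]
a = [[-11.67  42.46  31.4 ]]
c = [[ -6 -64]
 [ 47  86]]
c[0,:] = [-6, -64]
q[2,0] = 69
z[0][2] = -52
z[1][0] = 94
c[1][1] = 86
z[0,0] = 60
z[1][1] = 27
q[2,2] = -5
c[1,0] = 47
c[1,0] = 47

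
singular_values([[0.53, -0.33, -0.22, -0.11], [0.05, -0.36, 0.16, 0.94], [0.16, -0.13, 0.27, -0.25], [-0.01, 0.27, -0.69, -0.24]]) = [1.15, 0.7, 0.69, 0.0]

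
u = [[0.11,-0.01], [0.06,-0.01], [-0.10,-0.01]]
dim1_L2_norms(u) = [0.11, 0.06, 0.1]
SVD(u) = [[-0.69, -0.42], [-0.38, -0.5], [0.62, -0.76]] @ diag([0.16037230655258305, 0.016754799043984955]) @ [[-1.0, 0.03],  [0.03, 1.00]]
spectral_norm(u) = 0.16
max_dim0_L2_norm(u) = 0.16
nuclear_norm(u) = 0.18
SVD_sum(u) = [[0.11,  -0.0],[0.06,  -0.00],[-0.1,  0.0]] + [[-0.00, -0.01], [-0.00, -0.01], [-0.0, -0.01]]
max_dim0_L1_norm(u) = 0.27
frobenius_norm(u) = 0.16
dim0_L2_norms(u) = [0.16, 0.02]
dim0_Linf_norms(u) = [0.11, 0.01]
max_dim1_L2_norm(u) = 0.11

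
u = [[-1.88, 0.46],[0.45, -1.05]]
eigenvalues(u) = [-2.08, -0.85]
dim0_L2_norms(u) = [1.93, 1.15]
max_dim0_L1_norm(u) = 2.33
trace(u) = -2.93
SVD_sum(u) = [[-1.74, 0.77],  [0.77, -0.34]] + [[-0.14, -0.31], [-0.32, -0.71]]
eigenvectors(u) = [[-0.92,-0.41], [0.4,-0.91]]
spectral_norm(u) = 2.08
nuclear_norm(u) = 2.93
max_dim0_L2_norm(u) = 1.93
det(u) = 1.77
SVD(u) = [[-0.92, 0.4], [0.40, 0.92]] @ diag([2.0808413019064473, 0.8491757628902747]) @ [[0.91, -0.41], [-0.41, -0.91]]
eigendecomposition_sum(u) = [[-1.74, 0.78], [0.76, -0.34]] + [[-0.14, -0.32],[-0.31, -0.71]]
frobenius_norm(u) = 2.25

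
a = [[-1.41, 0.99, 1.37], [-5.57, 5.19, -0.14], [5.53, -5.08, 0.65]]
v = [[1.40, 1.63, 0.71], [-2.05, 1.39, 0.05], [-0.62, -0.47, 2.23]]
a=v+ [[-2.81,-0.64,0.66],[-3.52,3.8,-0.19],[6.15,-4.61,-1.58]]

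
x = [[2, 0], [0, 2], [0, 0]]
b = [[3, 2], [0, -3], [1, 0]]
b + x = [[5, 2], [0, -1], [1, 0]]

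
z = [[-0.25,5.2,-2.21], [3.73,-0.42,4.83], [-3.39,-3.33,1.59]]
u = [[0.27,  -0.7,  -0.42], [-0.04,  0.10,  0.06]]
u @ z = [[-1.25, 3.10, -4.65], [0.18, -0.45, 0.67]]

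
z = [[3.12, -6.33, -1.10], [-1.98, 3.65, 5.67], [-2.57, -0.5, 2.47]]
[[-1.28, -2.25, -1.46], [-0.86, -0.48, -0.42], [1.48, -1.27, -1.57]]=z @ [[-0.88, 0.07, 0.3], [-0.17, 0.45, 0.42], [-0.35, -0.35, -0.24]]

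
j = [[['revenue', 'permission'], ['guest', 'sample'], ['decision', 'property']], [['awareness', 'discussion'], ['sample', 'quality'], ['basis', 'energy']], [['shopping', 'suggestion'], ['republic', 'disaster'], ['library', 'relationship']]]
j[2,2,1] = 'relationship'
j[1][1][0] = 'sample'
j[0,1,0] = 'guest'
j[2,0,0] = 'shopping'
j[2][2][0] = 'library'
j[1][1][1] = 'quality'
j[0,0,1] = 'permission'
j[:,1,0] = ['guest', 'sample', 'republic']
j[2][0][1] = 'suggestion'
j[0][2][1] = 'property'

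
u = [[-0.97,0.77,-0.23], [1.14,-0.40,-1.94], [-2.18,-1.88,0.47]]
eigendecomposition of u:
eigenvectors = [[(0.19+0j), 0.49+0.38j, 0.49-0.38j], [(0.6+0j), -0.68+0.00j, (-0.68-0j)], [-0.78+0.00j, -0.16+0.35j, -0.16-0.35j]]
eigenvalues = [(2.46+0j), (-1.68+0.38j), (-1.68-0.38j)]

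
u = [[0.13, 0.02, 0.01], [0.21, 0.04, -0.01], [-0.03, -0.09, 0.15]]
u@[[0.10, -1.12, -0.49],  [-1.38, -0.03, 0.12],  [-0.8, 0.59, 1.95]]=[[-0.02,-0.14,-0.04], [-0.03,-0.24,-0.12], [0.0,0.12,0.30]]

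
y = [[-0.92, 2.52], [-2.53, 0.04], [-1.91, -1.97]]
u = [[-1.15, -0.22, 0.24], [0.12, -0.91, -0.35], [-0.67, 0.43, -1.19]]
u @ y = [[1.16, -3.38], [2.86, 0.96], [1.8, 0.67]]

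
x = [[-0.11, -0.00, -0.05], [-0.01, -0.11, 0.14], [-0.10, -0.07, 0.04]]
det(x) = -0.000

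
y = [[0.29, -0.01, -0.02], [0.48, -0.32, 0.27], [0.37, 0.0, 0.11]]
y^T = [[0.29, 0.48, 0.37],  [-0.01, -0.32, 0.00],  [-0.02, 0.27, 0.11]]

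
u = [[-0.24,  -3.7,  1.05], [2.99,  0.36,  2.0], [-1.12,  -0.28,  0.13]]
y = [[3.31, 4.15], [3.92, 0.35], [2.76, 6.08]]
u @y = [[-12.4, 4.09], [16.83, 24.69], [-4.45, -3.96]]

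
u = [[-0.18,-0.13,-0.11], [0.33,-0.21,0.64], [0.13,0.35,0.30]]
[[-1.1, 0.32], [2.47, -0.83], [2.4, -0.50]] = u @ [[1.64, -1.03], [2.87, -0.31], [3.95, -0.87]]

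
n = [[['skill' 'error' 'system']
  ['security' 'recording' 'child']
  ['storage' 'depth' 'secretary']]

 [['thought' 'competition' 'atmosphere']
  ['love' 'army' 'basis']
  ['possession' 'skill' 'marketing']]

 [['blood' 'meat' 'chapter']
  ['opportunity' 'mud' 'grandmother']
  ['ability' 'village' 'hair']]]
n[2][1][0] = 'opportunity'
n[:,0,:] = [['skill', 'error', 'system'], ['thought', 'competition', 'atmosphere'], ['blood', 'meat', 'chapter']]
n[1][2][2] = 'marketing'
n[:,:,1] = [['error', 'recording', 'depth'], ['competition', 'army', 'skill'], ['meat', 'mud', 'village']]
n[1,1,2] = 'basis'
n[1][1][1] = 'army'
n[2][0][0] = 'blood'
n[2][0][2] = 'chapter'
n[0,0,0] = 'skill'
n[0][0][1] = 'error'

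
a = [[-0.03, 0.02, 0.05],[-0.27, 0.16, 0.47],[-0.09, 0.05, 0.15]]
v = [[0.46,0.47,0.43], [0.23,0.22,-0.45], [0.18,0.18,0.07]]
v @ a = [[-0.18,0.11,0.31], [-0.03,0.02,0.05], [-0.06,0.04,0.1]]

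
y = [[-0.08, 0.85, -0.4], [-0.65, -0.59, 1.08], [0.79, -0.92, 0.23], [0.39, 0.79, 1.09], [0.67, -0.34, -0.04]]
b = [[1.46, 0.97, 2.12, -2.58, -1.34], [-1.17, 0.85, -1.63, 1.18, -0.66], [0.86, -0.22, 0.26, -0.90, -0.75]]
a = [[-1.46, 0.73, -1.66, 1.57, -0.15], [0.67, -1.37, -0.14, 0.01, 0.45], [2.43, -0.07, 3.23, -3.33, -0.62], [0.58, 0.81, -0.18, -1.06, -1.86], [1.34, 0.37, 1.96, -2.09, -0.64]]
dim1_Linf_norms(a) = [1.66, 1.37, 3.33, 1.86, 2.09]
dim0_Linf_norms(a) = [2.43, 1.37, 3.23, 3.33, 1.86]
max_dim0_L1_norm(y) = 3.49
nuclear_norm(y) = 4.50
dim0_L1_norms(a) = [6.48, 3.35, 7.17, 8.06, 3.72]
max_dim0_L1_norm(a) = 8.06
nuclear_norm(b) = 7.19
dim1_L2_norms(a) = [2.81, 1.6, 5.27, 2.37, 3.25]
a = y @ b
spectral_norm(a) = 6.81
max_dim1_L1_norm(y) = 2.32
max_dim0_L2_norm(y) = 1.63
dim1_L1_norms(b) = [8.47, 5.49, 2.99]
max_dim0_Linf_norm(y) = 1.09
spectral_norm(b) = 4.57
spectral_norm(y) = 1.72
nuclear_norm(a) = 10.62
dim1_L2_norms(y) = [0.94, 1.39, 1.23, 1.4, 0.75]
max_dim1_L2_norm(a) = 5.27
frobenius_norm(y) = 2.62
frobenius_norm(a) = 7.38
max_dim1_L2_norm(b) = 4.0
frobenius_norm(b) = 4.98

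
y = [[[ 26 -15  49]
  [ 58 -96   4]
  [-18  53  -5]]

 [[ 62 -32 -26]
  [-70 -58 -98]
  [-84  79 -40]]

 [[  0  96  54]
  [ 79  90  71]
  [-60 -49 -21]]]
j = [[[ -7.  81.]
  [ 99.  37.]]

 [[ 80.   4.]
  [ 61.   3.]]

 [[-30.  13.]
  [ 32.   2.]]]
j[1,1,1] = 3.0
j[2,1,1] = 2.0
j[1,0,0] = 80.0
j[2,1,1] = 2.0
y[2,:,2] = [54, 71, -21]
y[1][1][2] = -98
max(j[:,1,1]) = 37.0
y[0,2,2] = -5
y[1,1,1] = -58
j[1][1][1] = 3.0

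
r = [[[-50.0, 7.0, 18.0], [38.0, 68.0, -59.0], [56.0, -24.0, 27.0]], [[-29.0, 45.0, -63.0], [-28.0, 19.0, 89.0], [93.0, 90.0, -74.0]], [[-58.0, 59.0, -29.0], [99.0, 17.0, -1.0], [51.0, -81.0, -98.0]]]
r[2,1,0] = 99.0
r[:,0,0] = [-50.0, -29.0, -58.0]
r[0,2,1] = -24.0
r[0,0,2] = 18.0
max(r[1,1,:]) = 89.0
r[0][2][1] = -24.0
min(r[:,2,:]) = -98.0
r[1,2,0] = 93.0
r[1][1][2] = 89.0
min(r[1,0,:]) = -63.0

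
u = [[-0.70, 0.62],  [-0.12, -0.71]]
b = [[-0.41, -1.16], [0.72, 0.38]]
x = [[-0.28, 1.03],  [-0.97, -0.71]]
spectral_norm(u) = 1.05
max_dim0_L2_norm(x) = 1.25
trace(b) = -0.03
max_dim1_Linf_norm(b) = 1.16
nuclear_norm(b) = 1.88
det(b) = 0.68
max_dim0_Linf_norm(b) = 1.16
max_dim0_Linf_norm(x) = 1.03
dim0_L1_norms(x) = [1.25, 1.74]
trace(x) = -0.99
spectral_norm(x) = 1.33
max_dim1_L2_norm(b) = 1.23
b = u @ x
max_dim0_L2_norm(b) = 1.22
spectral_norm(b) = 1.39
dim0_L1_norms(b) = [1.13, 1.54]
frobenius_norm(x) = 1.61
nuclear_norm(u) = 1.59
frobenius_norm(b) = 1.48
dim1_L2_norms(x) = [1.07, 1.2]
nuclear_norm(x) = 2.23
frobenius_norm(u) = 1.18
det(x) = 1.20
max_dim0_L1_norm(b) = 1.54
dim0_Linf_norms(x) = [0.97, 1.03]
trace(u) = -1.41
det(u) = 0.57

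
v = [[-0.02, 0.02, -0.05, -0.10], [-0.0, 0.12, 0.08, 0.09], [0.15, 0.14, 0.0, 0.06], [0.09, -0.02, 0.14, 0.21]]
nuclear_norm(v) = 0.65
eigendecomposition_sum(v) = [[-0.04-0.00j,  -0.04+0.00j,  -0.03+0.00j,  -0.05+0.00j],[(0.1+0j),  (0.1-0j),  0.10-0.00j,  0.14-0.00j],[0.06+0.00j,  (0.06-0j),  (0.05-0j),  0.08-0.00j],[(0.09+0j),  (0.09-0j),  0.08-0.00j,  (0.12-0j)]] + [[(-0+0j), (-0+0j), 0.00+0.00j, -0.00+0.00j], [-0.01+0.00j, (-0+0j), 0.01+0.00j, -0.01+0.00j], [0.08-0.00j, 0.02-0.00j, -0.04-0.00j, 0.03-0.00j], [(-0.04+0j), (-0.01+0j), (0.02+0j), -0.02+0.00j]] + [[(0.01+0.06j), 0.03-0.02j, (-0.01+0.02j), -0.02+0.04j], [-0.04+0.00j, (0.01+0.02j), -0.01-0.01j, (-0.02-0.02j)], [0.01+0.06j, 0.03-0.02j, (-0.01+0.02j), -0.03+0.04j], [(0.02-0.09j), -0.05+0.01j, 0.02-0.02j, (0.05-0.04j)]] + [[0.01-0.06j, 0.03+0.02j, -0.01-0.02j, (-0.02-0.04j)], [-0.04-0.00j, (0.01-0.02j), -0.01+0.01j, -0.02+0.02j], [(0.01-0.06j), (0.03+0.02j), -0.01-0.02j, (-0.03-0.04j)], [(0.02+0.09j), -0.05-0.01j, (0.02+0.02j), 0.05+0.04j]]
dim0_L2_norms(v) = [0.18, 0.19, 0.17, 0.26]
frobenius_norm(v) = 0.40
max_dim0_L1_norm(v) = 0.46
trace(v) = 0.31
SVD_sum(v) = [[-0.04, -0.03, -0.05, -0.07], [0.06, 0.03, 0.06, 0.1], [0.06, 0.04, 0.06, 0.11], [0.1, 0.07, 0.11, 0.19]] + [[0.02, 0.04, -0.02, -0.02],  [0.02, 0.04, -0.01, -0.01],  [0.06, 0.13, -0.05, -0.05],  [-0.03, -0.07, 0.03, 0.03]] + [[-0.0, 0.0, 0.0, 0.0],[-0.07, 0.05, 0.03, 0.0],[0.03, -0.02, -0.02, -0.0],[0.02, -0.01, -0.01, -0.00]] + [[0.0, -0.0, 0.01, -0.01],[0.0, -0.0, 0.00, -0.00],[-0.00, 0.00, -0.0, 0.0],[0.0, -0.0, 0.01, -0.00]]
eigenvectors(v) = [[-0.24+0.00j,  0.00+0.00j,  (-0.44+0.17j),  (-0.44-0.17j)], [0.68+0.00j,  (0.16+0j),  -0.09-0.32j,  (-0.09+0.32j)], [0.39+0.00j,  (-0.87+0j),  (-0.44+0.16j),  (-0.44-0.16j)], [0.58+0.00j,  (0.47+0j),  0.67+0.00j,  0.67-0.00j]]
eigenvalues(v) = [(0.24+0j), (-0.06+0j), (0.06+0.06j), (0.06-0.06j)]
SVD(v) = [[-0.30, 0.29, -0.04, 0.91], [0.4, 0.24, -0.88, 0.02], [0.43, 0.8, 0.41, -0.09], [0.75, -0.47, 0.22, 0.41]] @ diag([0.3349573654337218, 0.19109991220470146, 0.10539346756010247, 0.016631412829737104]) @ [[0.41, 0.26, 0.46, 0.75], [0.38, 0.82, -0.32, -0.30], [0.78, -0.51, -0.35, -0.04], [0.28, -0.05, 0.75, -0.59]]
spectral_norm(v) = 0.33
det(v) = -0.00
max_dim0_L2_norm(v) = 0.26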